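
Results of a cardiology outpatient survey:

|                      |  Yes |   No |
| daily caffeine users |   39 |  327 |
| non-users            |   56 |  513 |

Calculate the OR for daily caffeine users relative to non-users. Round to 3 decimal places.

OR = (39 × 513) / (327 × 56) = 20007/18312 ≈ 1.093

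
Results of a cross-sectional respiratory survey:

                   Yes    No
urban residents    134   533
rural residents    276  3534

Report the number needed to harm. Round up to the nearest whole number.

8

risk, urban residents = 134/667 = 0.200900
risk, rural residents = 276/3810 = 0.072441
absolute risk difference = 0.128459
1 / 0.128459 = 7.785 → round up → 8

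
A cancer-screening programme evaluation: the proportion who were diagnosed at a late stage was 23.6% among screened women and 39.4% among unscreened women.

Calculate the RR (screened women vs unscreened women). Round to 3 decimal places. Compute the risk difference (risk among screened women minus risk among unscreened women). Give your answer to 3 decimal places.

RR = 0.599; RD = -0.158

RR = 0.2360 / 0.3940 = 0.599
risk difference = 0.2360 − 0.3940 = -0.158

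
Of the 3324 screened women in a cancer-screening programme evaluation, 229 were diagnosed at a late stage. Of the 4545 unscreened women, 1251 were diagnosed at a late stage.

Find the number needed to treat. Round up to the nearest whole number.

risk, screened women = 229/3324 = 0.068893
risk, unscreened women = 1251/4545 = 0.275248
absolute risk difference = 0.206355
1 / 0.206355 = 4.846 → round up → 5

5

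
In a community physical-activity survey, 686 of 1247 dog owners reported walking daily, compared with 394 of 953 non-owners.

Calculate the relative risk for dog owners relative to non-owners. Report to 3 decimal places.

risk, dog owners = 686/1247 = 0.5501
risk, non-owners = 394/953 = 0.4134
RR = 0.5501 / 0.4134 = 1.331

1.331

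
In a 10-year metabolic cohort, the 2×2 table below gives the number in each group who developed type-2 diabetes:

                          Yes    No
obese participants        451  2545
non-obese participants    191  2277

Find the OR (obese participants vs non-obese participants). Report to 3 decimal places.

OR = (451 × 2277) / (2545 × 191) = 1026927/486095 ≈ 2.113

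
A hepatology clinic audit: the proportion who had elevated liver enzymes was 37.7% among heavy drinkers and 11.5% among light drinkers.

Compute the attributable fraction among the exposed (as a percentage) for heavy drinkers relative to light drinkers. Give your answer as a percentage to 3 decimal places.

AR% = (0.3770 − 0.1150) / 0.3770 = 0.6950 → 69.496%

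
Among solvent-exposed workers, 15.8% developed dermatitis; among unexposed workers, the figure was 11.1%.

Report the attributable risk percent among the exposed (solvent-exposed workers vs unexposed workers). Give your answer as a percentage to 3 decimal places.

AR% = (0.1580 − 0.1110) / 0.1580 = 0.2975 → 29.747%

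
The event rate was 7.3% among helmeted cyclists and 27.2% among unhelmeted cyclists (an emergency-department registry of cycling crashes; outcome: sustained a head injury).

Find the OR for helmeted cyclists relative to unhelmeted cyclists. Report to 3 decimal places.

odds, helmeted cyclists = 0.0730/0.9270 = 0.0787
odds, unhelmeted cyclists = 0.2720/0.7280 = 0.3736
OR = 0.0787 / 0.3736 = 0.211

0.211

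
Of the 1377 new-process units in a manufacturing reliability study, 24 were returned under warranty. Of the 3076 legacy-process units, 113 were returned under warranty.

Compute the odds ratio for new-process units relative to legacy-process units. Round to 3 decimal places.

0.465

odds, new-process units = 24/1353 = 0.01774
odds, legacy-process units = 113/2963 = 0.03814
OR = 0.01774 / 0.03814 = 0.465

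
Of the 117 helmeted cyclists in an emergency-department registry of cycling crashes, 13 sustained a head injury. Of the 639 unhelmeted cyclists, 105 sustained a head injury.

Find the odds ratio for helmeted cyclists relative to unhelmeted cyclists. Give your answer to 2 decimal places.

OR: 0.64

odds, helmeted cyclists = 13/104 = 0.1250
odds, unhelmeted cyclists = 105/534 = 0.1966
OR = 0.1250 / 0.1966 = 0.64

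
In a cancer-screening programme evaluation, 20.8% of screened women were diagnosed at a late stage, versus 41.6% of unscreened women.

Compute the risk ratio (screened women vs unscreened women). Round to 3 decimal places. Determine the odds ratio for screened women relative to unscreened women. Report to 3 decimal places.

RR = 0.500; OR = 0.369

RR = 0.2080 / 0.4160 = 0.500
odds, screened women = 0.2080/0.7920 = 0.2626
odds, unscreened women = 0.4160/0.5840 = 0.7123
OR = 0.2626 / 0.7123 = 0.369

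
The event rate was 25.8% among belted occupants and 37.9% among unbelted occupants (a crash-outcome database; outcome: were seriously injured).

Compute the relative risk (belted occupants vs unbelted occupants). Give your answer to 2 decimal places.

RR = 0.2580 / 0.3790 = 0.68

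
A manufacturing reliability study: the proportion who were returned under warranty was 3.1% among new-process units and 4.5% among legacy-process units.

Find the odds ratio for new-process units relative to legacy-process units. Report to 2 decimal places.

OR ≈ 0.68

odds, new-process units = 0.03100/0.96900 = 0.03199
odds, legacy-process units = 0.04500/0.95500 = 0.04712
OR = 0.03199 / 0.04712 = 0.68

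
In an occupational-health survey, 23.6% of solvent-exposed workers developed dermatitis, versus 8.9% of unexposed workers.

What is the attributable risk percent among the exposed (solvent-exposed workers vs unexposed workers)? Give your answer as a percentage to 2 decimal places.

AR% = (0.2360 − 0.0890) / 0.2360 = 0.6229 → 62.29%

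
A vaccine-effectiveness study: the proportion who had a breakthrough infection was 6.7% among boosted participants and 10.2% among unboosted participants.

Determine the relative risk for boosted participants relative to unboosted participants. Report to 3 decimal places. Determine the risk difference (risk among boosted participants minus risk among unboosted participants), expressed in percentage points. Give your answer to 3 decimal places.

RR = 0.657; RD = -3.500

RR = 0.0670 / 0.1020 = 0.657
risk difference = 0.0670 − 0.1020 = -0.0350 → -3.500 percentage points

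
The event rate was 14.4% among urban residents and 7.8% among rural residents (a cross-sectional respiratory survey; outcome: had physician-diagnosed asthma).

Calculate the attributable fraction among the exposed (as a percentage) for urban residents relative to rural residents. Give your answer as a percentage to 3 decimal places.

AR% = (0.1440 − 0.0780) / 0.1440 = 0.4583 → 45.833%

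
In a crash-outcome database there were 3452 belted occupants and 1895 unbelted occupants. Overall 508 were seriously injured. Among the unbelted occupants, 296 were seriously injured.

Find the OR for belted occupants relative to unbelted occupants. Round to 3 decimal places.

0.353

belted occupants with the outcome: 508 − 296 = 212
belted occupants without the outcome: 3452 − 212 = 3240
unbelted occupants without the outcome: 1895 − 296 = 1599
OR = (212 × 1599) / (3240 × 296) = 338988/959040 ≈ 0.353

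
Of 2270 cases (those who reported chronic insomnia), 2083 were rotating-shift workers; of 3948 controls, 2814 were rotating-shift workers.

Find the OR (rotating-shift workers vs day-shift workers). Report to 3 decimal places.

OR = (2083 × 1134) / (2814 × 187) = 2362122/526218 ≈ 4.489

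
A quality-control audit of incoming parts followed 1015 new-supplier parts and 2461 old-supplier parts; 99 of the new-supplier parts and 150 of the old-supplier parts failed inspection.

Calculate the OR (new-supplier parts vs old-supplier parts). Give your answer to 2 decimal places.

1.67

odds, new-supplier parts = 99/916 = 0.1081
odds, old-supplier parts = 150/2311 = 0.0649
OR = 0.1081 / 0.0649 = 1.67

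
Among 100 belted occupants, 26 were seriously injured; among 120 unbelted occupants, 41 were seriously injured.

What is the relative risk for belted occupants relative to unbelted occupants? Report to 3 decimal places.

RR: 0.761

risk, belted occupants = 26/100 = 0.2600
risk, unbelted occupants = 41/120 = 0.3417
RR = 0.2600 / 0.3417 = 0.761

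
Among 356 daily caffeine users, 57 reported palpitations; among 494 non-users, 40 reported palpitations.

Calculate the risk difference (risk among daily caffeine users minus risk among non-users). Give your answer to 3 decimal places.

risk, daily caffeine users = 57/356 = 0.1601
risk, non-users = 40/494 = 0.0810
risk difference = 0.1601 − 0.0810 = 0.079

0.079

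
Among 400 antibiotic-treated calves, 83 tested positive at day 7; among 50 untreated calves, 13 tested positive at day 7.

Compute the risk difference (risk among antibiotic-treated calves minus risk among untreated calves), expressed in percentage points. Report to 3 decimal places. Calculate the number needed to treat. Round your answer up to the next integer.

risk, antibiotic-treated calves = 83/400 = 0.2075
risk, untreated calves = 13/50 = 0.2600
risk difference = 0.2075 − 0.2600 = -0.0525 → -5.250 percentage points
absolute risk difference = 0.052500
1 / 0.052500 = 19.048 → round up → 20

RD = -5.250; NNT = 20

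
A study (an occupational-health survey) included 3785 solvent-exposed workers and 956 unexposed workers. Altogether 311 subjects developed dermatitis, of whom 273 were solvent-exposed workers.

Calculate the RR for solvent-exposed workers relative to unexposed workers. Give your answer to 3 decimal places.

RR: 1.815

solvent-exposed workers without the outcome: 3785 − 273 = 3512
unexposed workers with the outcome: 311 − 273 = 38
unexposed workers without the outcome: 956 − 38 = 918
risk, solvent-exposed workers = 273/3785 = 0.07213
risk, unexposed workers = 38/956 = 0.03975
RR = 0.07213 / 0.03975 = 1.815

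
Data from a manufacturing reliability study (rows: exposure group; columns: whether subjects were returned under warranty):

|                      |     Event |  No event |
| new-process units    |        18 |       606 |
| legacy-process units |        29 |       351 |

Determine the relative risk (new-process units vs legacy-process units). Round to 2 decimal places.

risk, new-process units = 18/624 = 0.02885
risk, legacy-process units = 29/380 = 0.07632
RR = 0.02885 / 0.07632 = 0.38

RR: 0.38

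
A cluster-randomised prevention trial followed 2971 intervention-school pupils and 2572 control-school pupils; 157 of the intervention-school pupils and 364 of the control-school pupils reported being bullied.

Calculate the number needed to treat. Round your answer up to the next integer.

risk, intervention-school pupils = 157/2971 = 0.052844
risk, control-school pupils = 364/2572 = 0.141524
absolute risk difference = 0.088680
1 / 0.088680 = 11.276 → round up → 12

12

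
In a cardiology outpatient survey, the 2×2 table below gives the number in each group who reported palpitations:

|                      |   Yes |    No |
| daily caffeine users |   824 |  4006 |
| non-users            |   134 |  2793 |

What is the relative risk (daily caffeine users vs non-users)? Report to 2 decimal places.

3.73

risk, daily caffeine users = 824/4830 = 0.17060
risk, non-users = 134/2927 = 0.04578
RR = 0.17060 / 0.04578 = 3.73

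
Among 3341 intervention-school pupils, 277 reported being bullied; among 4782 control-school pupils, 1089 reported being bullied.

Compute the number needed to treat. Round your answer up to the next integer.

risk, intervention-school pupils = 277/3341 = 0.082909
risk, control-school pupils = 1089/4782 = 0.227729
absolute risk difference = 0.144820
1 / 0.144820 = 6.905 → round up → 7

7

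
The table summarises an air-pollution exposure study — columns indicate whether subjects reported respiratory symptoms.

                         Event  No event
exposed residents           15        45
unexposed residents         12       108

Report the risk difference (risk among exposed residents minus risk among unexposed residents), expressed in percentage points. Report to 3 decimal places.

RD: 15.000

risk, exposed residents = 15/60 = 0.2500
risk, unexposed residents = 12/120 = 0.1000
risk difference = 0.2500 − 0.1000 = 0.1500 → 15.000 percentage points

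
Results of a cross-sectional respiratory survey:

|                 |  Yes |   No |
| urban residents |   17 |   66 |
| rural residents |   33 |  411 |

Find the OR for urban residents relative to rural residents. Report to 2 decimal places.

OR = (17 × 411) / (66 × 33) = 6987/2178 ≈ 3.21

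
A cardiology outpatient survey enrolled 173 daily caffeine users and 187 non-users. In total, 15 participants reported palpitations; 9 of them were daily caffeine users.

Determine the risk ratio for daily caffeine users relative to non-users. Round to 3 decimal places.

1.621

daily caffeine users without the outcome: 173 − 9 = 164
non-users with the outcome: 15 − 9 = 6
non-users without the outcome: 187 − 6 = 181
risk, daily caffeine users = 9/173 = 0.05202
risk, non-users = 6/187 = 0.03209
RR = 0.05202 / 0.03209 = 1.621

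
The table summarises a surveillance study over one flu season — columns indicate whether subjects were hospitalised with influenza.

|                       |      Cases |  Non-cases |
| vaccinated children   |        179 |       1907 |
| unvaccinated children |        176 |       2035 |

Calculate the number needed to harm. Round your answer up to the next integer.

risk, vaccinated children = 179/2086 = 0.085810
risk, unvaccinated children = 176/2211 = 0.079602
absolute risk difference = 0.006208
1 / 0.006208 = 161.082 → round up → 162

NNH ≈ 162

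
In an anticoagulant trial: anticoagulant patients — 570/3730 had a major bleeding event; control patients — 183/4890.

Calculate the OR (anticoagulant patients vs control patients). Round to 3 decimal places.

OR = (570 × 4707) / (3160 × 183) = 2682990/578280 ≈ 4.640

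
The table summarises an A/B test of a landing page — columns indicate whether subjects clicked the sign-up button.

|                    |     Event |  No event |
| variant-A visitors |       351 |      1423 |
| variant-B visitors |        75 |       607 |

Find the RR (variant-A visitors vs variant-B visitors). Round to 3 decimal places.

RR ≈ 1.799

risk, variant-A visitors = 351/1774 = 0.1979
risk, variant-B visitors = 75/682 = 0.1100
RR = 0.1979 / 0.1100 = 1.799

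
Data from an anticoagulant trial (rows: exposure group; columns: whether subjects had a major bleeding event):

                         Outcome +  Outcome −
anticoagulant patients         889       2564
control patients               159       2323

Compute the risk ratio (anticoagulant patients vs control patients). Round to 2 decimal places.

risk, anticoagulant patients = 889/3453 = 0.2575
risk, control patients = 159/2482 = 0.0641
RR = 0.2575 / 0.0641 = 4.02

4.02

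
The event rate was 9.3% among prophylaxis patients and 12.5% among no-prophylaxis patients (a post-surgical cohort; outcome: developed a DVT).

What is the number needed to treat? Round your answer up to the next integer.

absolute risk difference = 0.032000
1 / 0.032000 = 31.250 → round up → 32

32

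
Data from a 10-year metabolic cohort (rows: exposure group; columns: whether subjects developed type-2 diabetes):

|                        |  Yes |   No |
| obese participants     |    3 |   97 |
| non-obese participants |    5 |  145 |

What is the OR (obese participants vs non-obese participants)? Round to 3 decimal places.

OR = (3 × 145) / (97 × 5) = 435/485 ≈ 0.897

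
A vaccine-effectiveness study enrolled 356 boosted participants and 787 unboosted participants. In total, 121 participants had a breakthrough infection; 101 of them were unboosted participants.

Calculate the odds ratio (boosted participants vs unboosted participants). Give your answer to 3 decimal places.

boosted participants with the outcome: 121 − 101 = 20
boosted participants without the outcome: 356 − 20 = 336
unboosted participants without the outcome: 787 − 101 = 686
OR = (20 × 686) / (336 × 101) = 13720/33936 ≈ 0.404

0.404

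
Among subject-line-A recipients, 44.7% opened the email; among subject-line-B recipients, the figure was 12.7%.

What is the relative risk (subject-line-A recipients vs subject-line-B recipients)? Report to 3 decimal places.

RR = 0.4470 / 0.1270 = 3.520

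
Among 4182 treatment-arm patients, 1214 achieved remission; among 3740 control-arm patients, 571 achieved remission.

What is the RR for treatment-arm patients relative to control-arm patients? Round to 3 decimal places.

risk, treatment-arm patients = 1214/4182 = 0.2903
risk, control-arm patients = 571/3740 = 0.1527
RR = 0.2903 / 0.1527 = 1.901

RR = 1.901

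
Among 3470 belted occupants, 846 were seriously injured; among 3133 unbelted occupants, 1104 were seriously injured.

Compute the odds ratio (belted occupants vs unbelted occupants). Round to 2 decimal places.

odds, belted occupants = 846/2624 = 0.3224
odds, unbelted occupants = 1104/2029 = 0.5441
OR = 0.3224 / 0.5441 = 0.59

0.59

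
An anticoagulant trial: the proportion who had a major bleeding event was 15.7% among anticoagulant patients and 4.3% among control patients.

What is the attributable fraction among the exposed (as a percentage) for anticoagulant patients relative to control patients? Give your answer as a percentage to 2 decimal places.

AR% = (0.15700 − 0.04300) / 0.15700 = 0.7261 → 72.61%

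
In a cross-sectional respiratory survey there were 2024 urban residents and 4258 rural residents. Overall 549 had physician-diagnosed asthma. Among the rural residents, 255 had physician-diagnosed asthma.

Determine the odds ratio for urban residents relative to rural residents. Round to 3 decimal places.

urban residents with the outcome: 549 − 255 = 294
urban residents without the outcome: 2024 − 294 = 1730
rural residents without the outcome: 4258 − 255 = 4003
OR = (294 × 4003) / (1730 × 255) = 1176882/441150 ≈ 2.668

2.668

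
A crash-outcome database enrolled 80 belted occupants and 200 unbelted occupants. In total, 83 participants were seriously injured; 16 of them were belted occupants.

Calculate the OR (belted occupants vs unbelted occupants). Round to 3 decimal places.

belted occupants without the outcome: 80 − 16 = 64
unbelted occupants with the outcome: 83 − 16 = 67
unbelted occupants without the outcome: 200 − 67 = 133
odds, belted occupants = 16/64 = 0.2500
odds, unbelted occupants = 67/133 = 0.5038
OR = 0.2500 / 0.5038 = 0.496

0.496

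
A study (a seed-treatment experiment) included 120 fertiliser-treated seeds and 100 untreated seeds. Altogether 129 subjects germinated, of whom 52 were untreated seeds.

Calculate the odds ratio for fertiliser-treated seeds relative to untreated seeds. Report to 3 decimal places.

fertiliser-treated seeds with the outcome: 129 − 52 = 77
fertiliser-treated seeds without the outcome: 120 − 77 = 43
untreated seeds without the outcome: 100 − 52 = 48
OR = (77 × 48) / (43 × 52) = 3696/2236 ≈ 1.653

1.653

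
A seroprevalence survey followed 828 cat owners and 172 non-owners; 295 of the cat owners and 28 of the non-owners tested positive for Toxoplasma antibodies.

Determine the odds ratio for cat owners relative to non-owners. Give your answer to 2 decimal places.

odds, cat owners = 295/533 = 0.5535
odds, non-owners = 28/144 = 0.1944
OR = 0.5535 / 0.1944 = 2.85

OR = 2.85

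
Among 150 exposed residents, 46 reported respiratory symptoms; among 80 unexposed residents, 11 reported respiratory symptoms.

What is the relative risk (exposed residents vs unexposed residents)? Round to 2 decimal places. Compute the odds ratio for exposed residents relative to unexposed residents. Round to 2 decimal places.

risk, exposed residents = 46/150 = 0.3067
risk, unexposed residents = 11/80 = 0.1375
RR = 0.3067 / 0.1375 = 2.23
OR = (46 × 69) / (104 × 11) = 3174/1144 ≈ 2.77

RR = 2.23; OR = 2.77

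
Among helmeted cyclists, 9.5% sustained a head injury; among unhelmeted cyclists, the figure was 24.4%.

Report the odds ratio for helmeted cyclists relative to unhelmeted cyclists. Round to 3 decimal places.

OR: 0.325

odds, helmeted cyclists = 0.0950/0.9050 = 0.1050
odds, unhelmeted cyclists = 0.2440/0.7560 = 0.3228
OR = 0.1050 / 0.3228 = 0.325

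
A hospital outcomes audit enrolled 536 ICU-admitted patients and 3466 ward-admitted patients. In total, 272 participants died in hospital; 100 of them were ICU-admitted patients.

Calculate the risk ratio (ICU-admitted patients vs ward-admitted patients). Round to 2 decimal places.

3.76

ICU-admitted patients without the outcome: 536 − 100 = 436
ward-admitted patients with the outcome: 272 − 100 = 172
ward-admitted patients without the outcome: 3466 − 172 = 3294
risk, ICU-admitted patients = 100/536 = 0.18657
risk, ward-admitted patients = 172/3466 = 0.04962
RR = 0.18657 / 0.04962 = 3.76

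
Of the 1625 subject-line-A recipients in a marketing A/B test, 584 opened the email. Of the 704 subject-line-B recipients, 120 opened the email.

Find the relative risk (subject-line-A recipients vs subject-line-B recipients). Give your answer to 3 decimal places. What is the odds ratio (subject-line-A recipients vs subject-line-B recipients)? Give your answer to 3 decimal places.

risk, subject-line-A recipients = 584/1625 = 0.3594
risk, subject-line-B recipients = 120/704 = 0.1705
RR = 0.3594 / 0.1705 = 2.108
OR = (584 × 584) / (1041 × 120) = 341056/124920 ≈ 2.730

RR = 2.108; OR = 2.730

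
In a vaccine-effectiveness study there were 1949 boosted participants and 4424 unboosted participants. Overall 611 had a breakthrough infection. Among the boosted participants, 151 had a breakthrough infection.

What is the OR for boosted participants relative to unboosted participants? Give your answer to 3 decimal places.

boosted participants without the outcome: 1949 − 151 = 1798
unboosted participants with the outcome: 611 − 151 = 460
unboosted participants without the outcome: 4424 − 460 = 3964
OR = (151 × 3964) / (1798 × 460) = 598564/827080 ≈ 0.724

OR: 0.724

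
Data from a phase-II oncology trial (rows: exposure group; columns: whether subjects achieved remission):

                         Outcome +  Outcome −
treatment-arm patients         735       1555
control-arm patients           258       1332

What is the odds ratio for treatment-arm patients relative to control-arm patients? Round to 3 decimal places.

OR = (735 × 1332) / (1555 × 258) = 979020/401190 ≈ 2.440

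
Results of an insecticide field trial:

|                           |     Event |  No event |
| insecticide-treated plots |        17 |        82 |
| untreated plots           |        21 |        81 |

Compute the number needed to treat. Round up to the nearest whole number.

risk, insecticide-treated plots = 17/99 = 0.171717
risk, untreated plots = 21/102 = 0.205882
absolute risk difference = 0.034165
1 / 0.034165 = 29.270 → round up → 30

NNT: 30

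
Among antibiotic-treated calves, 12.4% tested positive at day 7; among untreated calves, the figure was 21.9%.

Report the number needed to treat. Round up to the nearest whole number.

11

absolute risk difference = 0.095000
1 / 0.095000 = 10.526 → round up → 11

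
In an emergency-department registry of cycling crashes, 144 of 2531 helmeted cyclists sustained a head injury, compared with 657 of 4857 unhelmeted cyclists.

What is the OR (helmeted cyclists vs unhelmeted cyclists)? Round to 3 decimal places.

0.386

odds, helmeted cyclists = 144/2387 = 0.0603
odds, unhelmeted cyclists = 657/4200 = 0.1564
OR = 0.0603 / 0.1564 = 0.386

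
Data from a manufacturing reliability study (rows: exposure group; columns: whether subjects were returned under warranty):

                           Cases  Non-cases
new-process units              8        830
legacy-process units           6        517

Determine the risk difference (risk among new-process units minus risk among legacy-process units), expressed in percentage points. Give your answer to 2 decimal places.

risk, new-process units = 8/838 = 0.00955
risk, legacy-process units = 6/523 = 0.01147
risk difference = 0.00955 − 0.01147 = -0.00193 → -0.19 percentage points

RD ≈ -0.19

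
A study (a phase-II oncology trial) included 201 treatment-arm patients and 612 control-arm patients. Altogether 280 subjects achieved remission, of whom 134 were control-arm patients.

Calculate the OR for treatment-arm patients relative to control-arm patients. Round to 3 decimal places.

OR ≈ 9.469

treatment-arm patients with the outcome: 280 − 134 = 146
treatment-arm patients without the outcome: 201 − 146 = 55
control-arm patients without the outcome: 612 − 134 = 478
OR = (146 × 478) / (55 × 134) = 69788/7370 ≈ 9.469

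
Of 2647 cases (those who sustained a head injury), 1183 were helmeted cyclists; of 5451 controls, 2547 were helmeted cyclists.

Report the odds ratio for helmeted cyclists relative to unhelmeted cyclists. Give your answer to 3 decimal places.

OR = (1183 × 2904) / (2547 × 1464) = 3435432/3728808 ≈ 0.921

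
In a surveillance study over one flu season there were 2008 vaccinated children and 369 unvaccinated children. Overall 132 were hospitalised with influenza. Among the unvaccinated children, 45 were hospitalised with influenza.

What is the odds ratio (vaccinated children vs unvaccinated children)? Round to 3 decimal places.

vaccinated children with the outcome: 132 − 45 = 87
vaccinated children without the outcome: 2008 − 87 = 1921
unvaccinated children without the outcome: 369 − 45 = 324
OR = (87 × 324) / (1921 × 45) = 28188/86445 ≈ 0.326

OR: 0.326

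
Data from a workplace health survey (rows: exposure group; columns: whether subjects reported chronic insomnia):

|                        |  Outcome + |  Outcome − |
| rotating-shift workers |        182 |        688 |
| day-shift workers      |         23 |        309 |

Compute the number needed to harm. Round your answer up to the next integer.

NNH ≈ 8

risk, rotating-shift workers = 182/870 = 0.209195
risk, day-shift workers = 23/332 = 0.069277
absolute risk difference = 0.139918
1 / 0.139918 = 7.147 → round up → 8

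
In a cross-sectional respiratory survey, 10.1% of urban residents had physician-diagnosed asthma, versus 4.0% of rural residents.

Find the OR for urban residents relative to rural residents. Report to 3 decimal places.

odds, urban residents = 0.10100/0.89900 = 0.11235
odds, rural residents = 0.04000/0.96000 = 0.04167
OR = 0.11235 / 0.04167 = 2.696

2.696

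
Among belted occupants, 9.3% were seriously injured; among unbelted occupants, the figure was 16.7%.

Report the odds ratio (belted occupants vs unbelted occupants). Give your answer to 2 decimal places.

odds, belted occupants = 0.0930/0.9070 = 0.1025
odds, unbelted occupants = 0.1670/0.8330 = 0.2005
OR = 0.1025 / 0.2005 = 0.51

OR = 0.51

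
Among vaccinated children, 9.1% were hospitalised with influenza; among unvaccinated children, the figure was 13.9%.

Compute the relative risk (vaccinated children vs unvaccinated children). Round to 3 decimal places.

RR = 0.0910 / 0.1390 = 0.655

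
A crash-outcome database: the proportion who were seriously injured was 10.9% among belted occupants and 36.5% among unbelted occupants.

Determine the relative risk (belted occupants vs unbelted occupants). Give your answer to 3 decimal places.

RR = 0.1090 / 0.3650 = 0.299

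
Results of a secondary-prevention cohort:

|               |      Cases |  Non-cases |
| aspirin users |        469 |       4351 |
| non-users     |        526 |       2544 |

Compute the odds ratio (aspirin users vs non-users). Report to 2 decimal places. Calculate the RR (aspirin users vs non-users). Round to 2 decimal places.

OR = (469 × 2544) / (4351 × 526) = 1193136/2288626 ≈ 0.52
risk, aspirin users = 469/4820 = 0.0973
risk, non-users = 526/3070 = 0.1713
RR = 0.0973 / 0.1713 = 0.57

OR = 0.52; RR = 0.57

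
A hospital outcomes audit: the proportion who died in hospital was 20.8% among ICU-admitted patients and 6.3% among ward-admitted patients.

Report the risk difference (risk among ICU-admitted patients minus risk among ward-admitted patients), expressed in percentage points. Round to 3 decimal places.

RD ≈ 14.500

risk difference = 0.2080 − 0.0630 = 0.1450 → 14.500 percentage points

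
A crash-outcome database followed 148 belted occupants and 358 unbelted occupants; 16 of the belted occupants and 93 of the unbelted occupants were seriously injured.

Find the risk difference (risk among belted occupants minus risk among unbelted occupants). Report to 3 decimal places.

risk, belted occupants = 16/148 = 0.1081
risk, unbelted occupants = 93/358 = 0.2598
risk difference = 0.1081 − 0.2598 = -0.152

-0.152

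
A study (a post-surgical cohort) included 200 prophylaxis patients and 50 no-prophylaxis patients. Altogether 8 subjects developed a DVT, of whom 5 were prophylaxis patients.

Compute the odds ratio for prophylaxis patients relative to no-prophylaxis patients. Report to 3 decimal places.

0.402

prophylaxis patients without the outcome: 200 − 5 = 195
no-prophylaxis patients with the outcome: 8 − 5 = 3
no-prophylaxis patients without the outcome: 50 − 3 = 47
OR = (5 × 47) / (195 × 3) = 235/585 ≈ 0.402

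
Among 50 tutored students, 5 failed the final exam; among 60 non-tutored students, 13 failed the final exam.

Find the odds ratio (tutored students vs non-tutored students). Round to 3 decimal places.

OR = (5 × 47) / (45 × 13) = 235/585 ≈ 0.402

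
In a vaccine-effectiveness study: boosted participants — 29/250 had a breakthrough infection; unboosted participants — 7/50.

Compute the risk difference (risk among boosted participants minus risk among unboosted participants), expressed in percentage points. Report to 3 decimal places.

RD: -2.400

risk, boosted participants = 29/250 = 0.1160
risk, unboosted participants = 7/50 = 0.1400
risk difference = 0.1160 − 0.1400 = -0.0240 → -2.400 percentage points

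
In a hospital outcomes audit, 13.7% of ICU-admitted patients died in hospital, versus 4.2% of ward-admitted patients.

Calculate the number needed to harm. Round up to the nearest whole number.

absolute risk difference = 0.095000
1 / 0.095000 = 10.526 → round up → 11

NNH: 11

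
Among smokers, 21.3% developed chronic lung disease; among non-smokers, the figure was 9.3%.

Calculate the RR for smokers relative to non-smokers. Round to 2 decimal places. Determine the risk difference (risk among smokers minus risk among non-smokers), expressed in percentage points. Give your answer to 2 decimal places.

RR = 0.2130 / 0.0930 = 2.29
risk difference = 0.2130 − 0.0930 = 0.1200 → 12.00 percentage points

RR = 2.29; RD = 12.00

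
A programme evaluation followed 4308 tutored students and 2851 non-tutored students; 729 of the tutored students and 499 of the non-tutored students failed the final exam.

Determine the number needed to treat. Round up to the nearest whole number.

risk, tutored students = 729/4308 = 0.169220
risk, non-tutored students = 499/2851 = 0.175026
absolute risk difference = 0.005806
1 / 0.005806 = 172.236 → round up → 173

NNT: 173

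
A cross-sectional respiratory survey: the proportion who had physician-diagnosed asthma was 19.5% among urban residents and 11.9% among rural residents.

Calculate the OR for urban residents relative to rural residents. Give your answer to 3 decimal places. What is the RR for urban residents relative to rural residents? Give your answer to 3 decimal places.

odds, urban residents = 0.1950/0.8050 = 0.2422
odds, rural residents = 0.1190/0.8810 = 0.1351
OR = 0.2422 / 0.1351 = 1.793
RR = 0.1950 / 0.1190 = 1.639

OR = 1.793; RR = 1.639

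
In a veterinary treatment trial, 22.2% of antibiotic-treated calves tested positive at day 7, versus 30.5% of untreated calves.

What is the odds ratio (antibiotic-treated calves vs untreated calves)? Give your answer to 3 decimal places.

0.650

odds, antibiotic-treated calves = 0.2220/0.7780 = 0.2853
odds, untreated calves = 0.3050/0.6950 = 0.4388
OR = 0.2853 / 0.4388 = 0.650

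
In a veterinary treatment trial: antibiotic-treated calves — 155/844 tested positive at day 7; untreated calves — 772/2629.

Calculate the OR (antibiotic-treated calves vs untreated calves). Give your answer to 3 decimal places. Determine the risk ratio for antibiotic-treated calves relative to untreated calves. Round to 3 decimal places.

OR = 0.541; RR = 0.625

OR = (155 × 1857) / (689 × 772) = 287835/531908 ≈ 0.541
risk, antibiotic-treated calves = 155/844 = 0.1836
risk, untreated calves = 772/2629 = 0.2936
RR = 0.1836 / 0.2936 = 0.625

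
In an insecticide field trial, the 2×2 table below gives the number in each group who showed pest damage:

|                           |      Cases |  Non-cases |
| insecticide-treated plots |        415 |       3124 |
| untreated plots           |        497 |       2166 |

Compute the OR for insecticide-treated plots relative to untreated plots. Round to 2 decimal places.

odds, insecticide-treated plots = 415/3124 = 0.1328
odds, untreated plots = 497/2166 = 0.2295
OR = 0.1328 / 0.2295 = 0.58

0.58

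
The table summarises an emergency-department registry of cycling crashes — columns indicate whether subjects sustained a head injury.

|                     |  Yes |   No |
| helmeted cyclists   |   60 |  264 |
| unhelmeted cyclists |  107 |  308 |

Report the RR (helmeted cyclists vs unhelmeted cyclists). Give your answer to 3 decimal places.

RR = 0.718

risk, helmeted cyclists = 60/324 = 0.1852
risk, unhelmeted cyclists = 107/415 = 0.2578
RR = 0.1852 / 0.2578 = 0.718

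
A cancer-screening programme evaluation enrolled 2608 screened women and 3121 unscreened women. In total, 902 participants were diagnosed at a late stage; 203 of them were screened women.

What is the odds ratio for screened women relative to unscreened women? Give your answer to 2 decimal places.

screened women without the outcome: 2608 − 203 = 2405
unscreened women with the outcome: 902 − 203 = 699
unscreened women without the outcome: 3121 − 699 = 2422
OR = (203 × 2422) / (2405 × 699) = 491666/1681095 ≈ 0.29

OR: 0.29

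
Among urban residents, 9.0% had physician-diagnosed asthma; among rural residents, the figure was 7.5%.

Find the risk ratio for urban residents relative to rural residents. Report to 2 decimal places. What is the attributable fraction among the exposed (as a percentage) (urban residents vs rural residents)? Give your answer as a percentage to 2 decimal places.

RR = 0.0900 / 0.0750 = 1.20
AR% = (0.0900 − 0.0750) / 0.0900 = 0.1667 → 16.67%

RR = 1.20; AR% = 16.67%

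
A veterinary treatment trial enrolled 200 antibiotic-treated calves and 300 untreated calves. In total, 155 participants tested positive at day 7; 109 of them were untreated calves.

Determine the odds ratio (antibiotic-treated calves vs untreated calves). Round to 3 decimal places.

0.523

antibiotic-treated calves with the outcome: 155 − 109 = 46
antibiotic-treated calves without the outcome: 200 − 46 = 154
untreated calves without the outcome: 300 − 109 = 191
odds, antibiotic-treated calves = 46/154 = 0.2987
odds, untreated calves = 109/191 = 0.5707
OR = 0.2987 / 0.5707 = 0.523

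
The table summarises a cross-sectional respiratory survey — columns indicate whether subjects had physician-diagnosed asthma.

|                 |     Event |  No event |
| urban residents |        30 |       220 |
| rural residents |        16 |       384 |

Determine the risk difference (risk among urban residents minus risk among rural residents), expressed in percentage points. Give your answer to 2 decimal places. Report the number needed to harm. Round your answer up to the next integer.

risk, urban residents = 30/250 = 0.12000
risk, rural residents = 16/400 = 0.04000
risk difference = 0.12000 − 0.04000 = 0.08000 → 8.00 percentage points
absolute risk difference = 0.080000
1 / 0.080000 = 12.500 → round up → 13

RD = 8.00; NNH = 13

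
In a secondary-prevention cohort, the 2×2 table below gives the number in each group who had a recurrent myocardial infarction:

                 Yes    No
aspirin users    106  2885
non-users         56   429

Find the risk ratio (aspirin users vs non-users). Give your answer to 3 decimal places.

risk, aspirin users = 106/2991 = 0.03544
risk, non-users = 56/485 = 0.11546
RR = 0.03544 / 0.11546 = 0.307

0.307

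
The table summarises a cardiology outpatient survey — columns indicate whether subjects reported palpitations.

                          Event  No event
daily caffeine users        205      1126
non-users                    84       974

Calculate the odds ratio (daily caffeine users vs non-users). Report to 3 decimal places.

OR = (205 × 974) / (1126 × 84) = 199670/94584 ≈ 2.111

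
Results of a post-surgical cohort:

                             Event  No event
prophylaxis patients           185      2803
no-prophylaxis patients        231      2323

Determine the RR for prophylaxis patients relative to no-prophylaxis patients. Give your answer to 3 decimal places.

risk, prophylaxis patients = 185/2988 = 0.0619
risk, no-prophylaxis patients = 231/2554 = 0.0904
RR = 0.0619 / 0.0904 = 0.685

RR ≈ 0.685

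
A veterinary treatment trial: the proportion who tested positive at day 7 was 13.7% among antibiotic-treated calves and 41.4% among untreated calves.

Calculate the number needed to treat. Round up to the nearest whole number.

absolute risk difference = 0.277000
1 / 0.277000 = 3.610 → round up → 4

NNT = 4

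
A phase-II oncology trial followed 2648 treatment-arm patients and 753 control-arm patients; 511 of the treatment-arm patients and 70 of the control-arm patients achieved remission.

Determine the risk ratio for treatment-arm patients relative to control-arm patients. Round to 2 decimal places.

2.08

risk, treatment-arm patients = 511/2648 = 0.1930
risk, control-arm patients = 70/753 = 0.0930
RR = 0.1930 / 0.0930 = 2.08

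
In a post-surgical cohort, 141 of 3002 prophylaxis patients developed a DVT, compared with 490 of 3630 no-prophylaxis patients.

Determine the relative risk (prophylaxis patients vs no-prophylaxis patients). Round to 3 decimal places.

risk, prophylaxis patients = 141/3002 = 0.04697
risk, no-prophylaxis patients = 490/3630 = 0.13499
RR = 0.04697 / 0.13499 = 0.348

0.348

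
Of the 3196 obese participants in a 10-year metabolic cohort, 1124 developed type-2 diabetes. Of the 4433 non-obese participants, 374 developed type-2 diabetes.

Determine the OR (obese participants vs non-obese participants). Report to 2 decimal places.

odds, obese participants = 1124/2072 = 0.5425
odds, non-obese participants = 374/4059 = 0.0921
OR = 0.5425 / 0.0921 = 5.89

OR ≈ 5.89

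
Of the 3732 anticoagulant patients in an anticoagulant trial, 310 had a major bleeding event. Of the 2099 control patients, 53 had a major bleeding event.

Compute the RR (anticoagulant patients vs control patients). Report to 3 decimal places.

RR ≈ 3.290

risk, anticoagulant patients = 310/3732 = 0.08307
risk, control patients = 53/2099 = 0.02525
RR = 0.08307 / 0.02525 = 3.290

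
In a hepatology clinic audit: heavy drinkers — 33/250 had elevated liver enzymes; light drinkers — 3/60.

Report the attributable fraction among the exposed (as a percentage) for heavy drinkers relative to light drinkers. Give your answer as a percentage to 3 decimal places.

risk, heavy drinkers = 33/250 = 0.1320
risk, light drinkers = 3/60 = 0.0500
AR% = (0.1320 − 0.0500) / 0.1320 = 0.6212 → 62.121%

62.121%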